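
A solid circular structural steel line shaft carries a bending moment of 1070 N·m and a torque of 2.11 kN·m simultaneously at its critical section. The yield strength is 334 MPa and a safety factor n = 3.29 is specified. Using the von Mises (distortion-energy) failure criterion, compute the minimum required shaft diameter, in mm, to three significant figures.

σ_allow = σ_y/n = 334/3.29 = 101.5 MPa.
For a solid shaft σ_b = 32M/(πd³) and τ = 16T/(πd³), so the von Mises stress is σ' = (16/πd³)·√(4M²+3T²).
√(4M²+3T²) = √(4×(1.070×10^6)² + 3×(2.110×10^6)²) = 4.235×10^6 N·mm.
d³ = 16×4.235×10^6/(π×101.5) = 212500 mm³.
d = 59.67 mm.

d = 59.7 mm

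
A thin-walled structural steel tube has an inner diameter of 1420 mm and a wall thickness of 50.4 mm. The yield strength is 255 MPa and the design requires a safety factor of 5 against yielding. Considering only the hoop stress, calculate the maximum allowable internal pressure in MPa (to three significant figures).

σ_allow = 255/5 = 51.00 MPa.
σ_h = pD/(2t) → p_allow = 2σ_allow t/D = 2×51.00×50.4/1420 = 3.620 MPa.

p_allow = 3.62 MPa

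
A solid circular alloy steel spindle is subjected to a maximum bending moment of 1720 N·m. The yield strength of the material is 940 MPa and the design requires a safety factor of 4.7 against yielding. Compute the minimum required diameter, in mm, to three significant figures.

σ_allow = 940/4.7 = 200.0 MPa.
For a solid circular section σ = 32M/(πd³), so d³ = 32M/(π σ_allow) = 32×1720000/(π×200.0) = 87600 mm³.
d = 44.41 mm.

d = 44.4 mm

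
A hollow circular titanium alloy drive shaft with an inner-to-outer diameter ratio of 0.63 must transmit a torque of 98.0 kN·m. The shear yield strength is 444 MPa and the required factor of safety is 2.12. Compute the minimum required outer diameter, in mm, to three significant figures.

d_o = 141 mm

τ_allow = 444/2.12 = 209.4 MPa.
For a hollow shaft τ = 16T/[πd_o³(1−k⁴)] with k = 0.63, so 1−k⁴ = 0.8425.
d_o³ = 16T/[π τ_allow (1−k⁴)] = 16×9.8000×10^7/(π×209.4×0.8425) = 2.829×10^6 mm³.
d_o = 141.4 mm.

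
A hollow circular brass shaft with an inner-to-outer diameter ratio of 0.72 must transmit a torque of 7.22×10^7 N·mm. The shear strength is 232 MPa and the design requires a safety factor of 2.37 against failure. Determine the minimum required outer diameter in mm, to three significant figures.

d_o = 173 mm

τ_allow = 232/2.37 = 97.89 MPa.
For a hollow shaft τ = 16T/[πd_o³(1−k⁴)] with k = 0.72, so 1−k⁴ = 0.7313.
d_o³ = 16T/[π τ_allow (1−k⁴)] = 16×7.2200×10^7/(π×97.89×0.7313) = 5.137×10^6 mm³.
d_o = 172.5 mm.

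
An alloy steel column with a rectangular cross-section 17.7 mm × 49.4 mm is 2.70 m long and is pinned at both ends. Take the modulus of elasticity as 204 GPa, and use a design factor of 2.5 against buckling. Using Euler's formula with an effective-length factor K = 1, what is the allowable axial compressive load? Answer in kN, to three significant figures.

Buckling occurs about the weak axis: I_min = h·b³/12 = 49.4×17.7³/12 = 22830 mm⁴ (b = 17.7 mm is the smaller dimension).
Effective length L_e = KL = 1×2.70 m = 2700 mm.
Euler critical load P_cr = π²EI/L_e² = π²×204000×22830/2700² = 6305 N.
P_allow = P_cr/n = 6305/2.5 = 2522 N.

P_allow = 2.52 kN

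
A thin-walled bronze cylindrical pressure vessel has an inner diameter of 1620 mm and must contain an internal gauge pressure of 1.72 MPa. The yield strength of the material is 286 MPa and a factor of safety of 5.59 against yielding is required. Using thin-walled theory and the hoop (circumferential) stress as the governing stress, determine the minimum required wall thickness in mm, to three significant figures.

σ_allow = 286/5.59 = 51.16 MPa.
Hoop stress σ_h = pD/(2t), so t = pD/(2σ_allow) = 1.72×1620/(2×51.16) = 27.23 mm.

t = 27.2 mm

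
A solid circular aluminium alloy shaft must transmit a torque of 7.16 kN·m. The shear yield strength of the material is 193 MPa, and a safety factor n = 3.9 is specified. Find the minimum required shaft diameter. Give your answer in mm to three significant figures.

Allowable shear stress τ_allow = 193/3.9 = 49.49 MPa.
For a solid shaft τ = 16T/(πd³), so d³ = 16T/(π τ_allow) = 16×7160000/(π×49.49) = 736900 mm³.
d = (736900)^(1/3) = 90.32 mm.

d = 90.3 mm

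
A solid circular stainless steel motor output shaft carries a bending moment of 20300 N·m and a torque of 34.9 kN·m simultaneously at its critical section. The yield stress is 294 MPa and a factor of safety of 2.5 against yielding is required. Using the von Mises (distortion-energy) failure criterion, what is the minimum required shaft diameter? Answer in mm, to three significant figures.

d = 147 mm

σ_allow = σ_y/n = 294/2.5 = 117.6 MPa.
For a solid shaft σ_b = 32M/(πd³) and τ = 16T/(πd³), so the von Mises stress is σ' = (16/πd³)·√(4M²+3T²).
√(4M²+3T²) = √(4×(2.030×10^7)² + 3×(3.490×10^7)²) = 7.282×10^7 N·mm.
d³ = 16×7.282×10^7/(π×117.6) = 3.154×10^6 mm³.
d = 146.6 mm.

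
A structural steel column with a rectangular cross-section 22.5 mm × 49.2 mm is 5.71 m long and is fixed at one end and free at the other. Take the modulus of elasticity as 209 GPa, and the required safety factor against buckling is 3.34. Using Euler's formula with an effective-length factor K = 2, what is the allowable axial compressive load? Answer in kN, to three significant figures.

Buckling occurs about the weak axis: I_min = h·b³/12 = 49.2×22.5³/12 = 46700 mm⁴ (b = 22.5 mm is the smaller dimension).
Effective length L_e = KL = 2×5.71 m = 11420 mm.
Euler critical load P_cr = π²EI/L_e² = π²×209000×46700/11420² = 738.7 N.
P_allow = P_cr/n = 738.7/3.34 = 221.2 N.

P_allow = 0.221 kN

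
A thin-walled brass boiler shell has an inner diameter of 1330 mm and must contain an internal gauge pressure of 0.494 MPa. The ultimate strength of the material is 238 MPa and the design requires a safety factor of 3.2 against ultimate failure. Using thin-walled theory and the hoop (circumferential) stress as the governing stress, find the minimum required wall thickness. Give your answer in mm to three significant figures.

σ_allow = 238/3.2 = 74.38 MPa.
Hoop stress σ_h = pD/(2t), so t = pD/(2σ_allow) = 0.494×1330/(2×74.38) = 4.417 mm.

t = 4.42 mm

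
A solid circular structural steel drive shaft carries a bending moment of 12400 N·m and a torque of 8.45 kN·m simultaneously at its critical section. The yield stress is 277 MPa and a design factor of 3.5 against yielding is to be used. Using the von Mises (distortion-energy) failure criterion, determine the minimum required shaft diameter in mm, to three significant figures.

d = 123 mm

σ_allow = σ_y/n = 277/3.5 = 79.14 MPa.
For a solid shaft σ_b = 32M/(πd³) and τ = 16T/(πd³), so the von Mises stress is σ' = (16/πd³)·√(4M²+3T²).
√(4M²+3T²) = √(4×(1.240×10^7)² + 3×(8.450×10^6)²) = 2.880×10^7 N·mm.
d³ = 16×2.880×10^7/(π×79.14) = 1.853×10^6 mm³.
d = 122.8 mm.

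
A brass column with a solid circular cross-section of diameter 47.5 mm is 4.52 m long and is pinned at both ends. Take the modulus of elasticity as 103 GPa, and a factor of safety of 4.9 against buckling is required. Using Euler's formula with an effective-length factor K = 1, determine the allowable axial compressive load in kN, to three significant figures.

P_allow = 2.54 kN

I = πd⁴/64 = π×47.5⁴/64 = 249900 mm⁴.
Effective length L_e = KL = 1×4.52 m = 4520 mm.
Euler critical load P_cr = π²EI/L_e² = π²×103000×249900/4520² = 12430 N.
P_allow = P_cr/n = 12430/4.9 = 2538 N.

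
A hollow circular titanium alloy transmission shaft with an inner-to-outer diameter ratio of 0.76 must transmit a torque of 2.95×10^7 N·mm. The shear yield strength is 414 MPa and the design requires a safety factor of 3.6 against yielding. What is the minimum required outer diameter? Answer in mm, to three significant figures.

τ_allow = 414/3.6 = 115.0 MPa.
For a hollow shaft τ = 16T/[πd_o³(1−k⁴)] with k = 0.76, so 1−k⁴ = 0.6664.
d_o³ = 16T/[π τ_allow (1−k⁴)] = 16×2.9500×10^7/(π×115.0×0.6664) = 1.961×10^6 mm³.
d_o = 125.2 mm.

d_o = 125 mm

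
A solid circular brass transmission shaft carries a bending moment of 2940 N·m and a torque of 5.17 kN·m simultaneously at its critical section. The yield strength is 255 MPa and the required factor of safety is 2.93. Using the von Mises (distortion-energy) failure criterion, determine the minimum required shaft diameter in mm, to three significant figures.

σ_allow = σ_y/n = 255/2.93 = 87.03 MPa.
For a solid shaft σ_b = 32M/(πd³) and τ = 16T/(πd³), so the von Mises stress is σ' = (16/πd³)·√(4M²+3T²).
√(4M²+3T²) = √(4×(2.940×10^6)² + 3×(5.170×10^6)²) = 1.071×10^7 N·mm.
d³ = 16×1.071×10^7/(π×87.03) = 626900 mm³.
d = 85.59 mm.

d = 85.6 mm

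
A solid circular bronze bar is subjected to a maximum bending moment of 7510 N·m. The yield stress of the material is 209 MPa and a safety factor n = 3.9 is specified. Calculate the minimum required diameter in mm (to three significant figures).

d = 113 mm

σ_allow = 209/3.9 = 53.59 MPa.
For a solid circular section σ = 32M/(πd³), so d³ = 32M/(π σ_allow) = 32×7510000/(π×53.59) = 1.427×10^6 mm³.
d = 112.6 mm.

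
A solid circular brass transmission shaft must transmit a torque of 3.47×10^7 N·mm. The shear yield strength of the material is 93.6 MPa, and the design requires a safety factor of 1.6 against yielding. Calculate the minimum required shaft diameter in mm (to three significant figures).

d = 145 mm

Allowable shear stress τ_allow = 93.6/1.6 = 58.50 MPa.
For a solid shaft τ = 16T/(πd³), so d³ = 16T/(π τ_allow) = 16×3.4700×10^7/(π×58.50) = 3.021×10^6 mm³.
d = (3.021×10^6)^(1/3) = 144.6 mm.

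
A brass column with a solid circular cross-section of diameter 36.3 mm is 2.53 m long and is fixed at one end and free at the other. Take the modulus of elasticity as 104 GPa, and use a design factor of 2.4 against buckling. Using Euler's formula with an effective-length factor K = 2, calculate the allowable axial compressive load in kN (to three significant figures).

I = πd⁴/64 = π×36.3⁴/64 = 85230 mm⁴.
Effective length L_e = KL = 2×2.53 m = 5060 mm.
Euler critical load P_cr = π²EI/L_e² = π²×104000×85230/5060² = 3417 N.
P_allow = P_cr/n = 3417/2.4 = 1424 N.

P_allow = 1.42 kN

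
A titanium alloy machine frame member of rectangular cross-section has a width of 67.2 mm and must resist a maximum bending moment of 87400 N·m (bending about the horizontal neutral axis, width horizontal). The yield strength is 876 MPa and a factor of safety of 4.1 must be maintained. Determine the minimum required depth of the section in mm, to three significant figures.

σ_allow = 876/4.1 = 213.7 MPa.
For a rectangular section σ = 6M/(bh²), so h² = 6M/(b σ_allow) = 6×8.7400×10^7/(67.2×213.7) = 36520 mm².
h = 191.1 mm.

h = 191 mm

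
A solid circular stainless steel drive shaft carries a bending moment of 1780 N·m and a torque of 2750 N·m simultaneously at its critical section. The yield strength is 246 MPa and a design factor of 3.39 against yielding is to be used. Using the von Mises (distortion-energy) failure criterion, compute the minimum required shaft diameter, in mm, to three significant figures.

σ_allow = σ_y/n = 246/3.39 = 72.57 MPa.
For a solid shaft σ_b = 32M/(πd³) and τ = 16T/(πd³), so the von Mises stress is σ' = (16/πd³)·√(4M²+3T²).
√(4M²+3T²) = √(4×(1.780×10^6)² + 3×(2.750×10^6)²) = 5.947×10^6 N·mm.
d³ = 16×5.947×10^6/(π×72.57) = 417300 mm³.
d = 74.73 mm.

d = 74.7 mm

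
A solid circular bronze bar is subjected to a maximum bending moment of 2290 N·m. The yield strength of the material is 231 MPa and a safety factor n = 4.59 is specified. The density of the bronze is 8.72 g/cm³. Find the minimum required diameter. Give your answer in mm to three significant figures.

d = 77.4 mm

σ_allow = 231/4.59 = 50.33 MPa.
For a solid circular section σ = 32M/(πd³), so d³ = 32M/(π σ_allow) = 32×2290000/(π×50.33) = 463500 mm³.
d = 77.39 mm.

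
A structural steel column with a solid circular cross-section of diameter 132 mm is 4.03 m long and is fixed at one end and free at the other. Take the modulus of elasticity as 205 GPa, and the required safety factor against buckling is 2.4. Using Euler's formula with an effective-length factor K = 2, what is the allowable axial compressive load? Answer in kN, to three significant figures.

I = πd⁴/64 = π×132⁴/64 = 1.490×10^7 mm⁴.
Effective length L_e = KL = 2×4.03 m = 8060 mm.
Euler critical load P_cr = π²EI/L_e² = π²×205000×1.490×10^7/8060² = 464100 N.
P_allow = P_cr/n = 464100/2.4 = 193400 N.

P_allow = 193 kN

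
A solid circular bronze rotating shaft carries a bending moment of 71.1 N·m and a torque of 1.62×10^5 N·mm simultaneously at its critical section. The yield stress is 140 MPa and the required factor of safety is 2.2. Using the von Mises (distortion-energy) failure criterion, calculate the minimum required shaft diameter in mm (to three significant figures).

σ_allow = σ_y/n = 140/2.2 = 63.64 MPa.
For a solid shaft σ_b = 32M/(πd³) and τ = 16T/(πd³), so the von Mises stress is σ' = (16/πd³)·√(4M²+3T²).
√(4M²+3T²) = √(4×(71100)² + 3×(162000)²) = 314600 N·mm.
d³ = 16×314600/(π×63.64) = 25180 mm³.
d = 29.31 mm.

d = 29.3 mm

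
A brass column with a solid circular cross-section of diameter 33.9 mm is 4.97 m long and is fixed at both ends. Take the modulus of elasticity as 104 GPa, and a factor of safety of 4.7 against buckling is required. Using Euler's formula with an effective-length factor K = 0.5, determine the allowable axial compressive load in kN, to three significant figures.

P_allow = 2.29 kN

I = πd⁴/64 = π×33.9⁴/64 = 64830 mm⁴.
Effective length L_e = KL = 0.5×4.97 m = 2485 mm.
Euler critical load P_cr = π²EI/L_e² = π²×104000×64830/2485² = 10780 N.
P_allow = P_cr/n = 10780/4.7 = 2293 N.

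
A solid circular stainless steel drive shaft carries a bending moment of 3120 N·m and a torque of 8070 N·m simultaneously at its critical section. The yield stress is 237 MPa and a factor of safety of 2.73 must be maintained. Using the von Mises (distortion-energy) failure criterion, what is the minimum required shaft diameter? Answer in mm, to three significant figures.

σ_allow = σ_y/n = 237/2.73 = 86.81 MPa.
For a solid shaft σ_b = 32M/(πd³) and τ = 16T/(πd³), so the von Mises stress is σ' = (16/πd³)·√(4M²+3T²).
√(4M²+3T²) = √(4×(3.120×10^6)² + 3×(8.070×10^6)²) = 1.531×10^7 N·mm.
d³ = 16×1.531×10^7/(π×86.81) = 898000 mm³.
d = 96.48 mm.

d = 96.5 mm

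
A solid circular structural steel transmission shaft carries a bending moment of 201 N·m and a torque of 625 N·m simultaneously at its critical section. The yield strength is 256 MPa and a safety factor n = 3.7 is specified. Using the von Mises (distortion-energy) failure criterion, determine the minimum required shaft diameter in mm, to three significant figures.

d = 44.0 mm

σ_allow = σ_y/n = 256/3.7 = 69.19 MPa.
For a solid shaft σ_b = 32M/(πd³) and τ = 16T/(πd³), so the von Mises stress is σ' = (16/πd³)·√(4M²+3T²).
√(4M²+3T²) = √(4×(201000)² + 3×(625000)²) = 1.155×10^6 N·mm.
d³ = 16×1.155×10^6/(π×69.19) = 85000 mm³.
d = 43.97 mm.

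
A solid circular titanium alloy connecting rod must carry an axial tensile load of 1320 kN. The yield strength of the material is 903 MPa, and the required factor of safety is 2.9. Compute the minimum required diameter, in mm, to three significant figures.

Allowable stress σ_allow = 903/2.9 = 311.4 MPa.
Required area A = F/σ_allow = 1320000/311.4 = 4239 mm².
A = πd²/4 → d = √(4A/π) = 73.47 mm.

d = 73.5 mm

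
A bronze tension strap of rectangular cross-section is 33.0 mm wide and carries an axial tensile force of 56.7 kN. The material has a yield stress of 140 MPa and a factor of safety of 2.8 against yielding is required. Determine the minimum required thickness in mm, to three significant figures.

σ_allow = 140/2.8 = 50.00 MPa.
Required area A = F/σ_allow = 56700/50.00 = 1134 mm².
t = A/w = 1134/33.0 = 34.36 mm.

t = 34.4 mm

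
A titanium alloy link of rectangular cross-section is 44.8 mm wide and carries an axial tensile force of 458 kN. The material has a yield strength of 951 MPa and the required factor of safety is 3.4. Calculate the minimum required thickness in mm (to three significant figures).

t = 36.5 mm

σ_allow = 951/3.4 = 279.7 MPa.
Required area A = F/σ_allow = 458000/279.7 = 1637 mm².
t = A/w = 1637/44.8 = 36.55 mm.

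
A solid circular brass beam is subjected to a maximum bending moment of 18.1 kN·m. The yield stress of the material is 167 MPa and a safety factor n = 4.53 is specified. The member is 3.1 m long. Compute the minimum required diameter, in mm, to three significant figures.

d = 171 mm

σ_allow = 167/4.53 = 36.87 MPa.
For a solid circular section σ = 32M/(πd³), so d³ = 32M/(π σ_allow) = 32×1.8100×10^7/(π×36.87) = 5.001×10^6 mm³.
d = 171.0 mm.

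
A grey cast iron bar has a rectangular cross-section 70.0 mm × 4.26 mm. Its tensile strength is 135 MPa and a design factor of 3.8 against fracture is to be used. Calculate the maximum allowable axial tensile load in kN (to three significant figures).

σ_allow = 135/3.8 = 35.53 MPa.
A = 70.0×4.26 = 298.2 mm².
F_allow = σ_allow × A = 35.53×298.2 = 10590 N.

F_allow = 10.6 kN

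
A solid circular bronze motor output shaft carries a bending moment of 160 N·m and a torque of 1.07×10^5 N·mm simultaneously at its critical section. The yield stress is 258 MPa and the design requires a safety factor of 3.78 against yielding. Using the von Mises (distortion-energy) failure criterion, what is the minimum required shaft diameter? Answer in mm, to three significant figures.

σ_allow = σ_y/n = 258/3.78 = 68.25 MPa.
For a solid shaft σ_b = 32M/(πd³) and τ = 16T/(πd³), so the von Mises stress is σ' = (16/πd³)·√(4M²+3T²).
√(4M²+3T²) = √(4×(160000)² + 3×(107000)²) = 369800 N·mm.
d³ = 16×369800/(π×68.25) = 27590 mm³.
d = 30.22 mm.

d = 30.2 mm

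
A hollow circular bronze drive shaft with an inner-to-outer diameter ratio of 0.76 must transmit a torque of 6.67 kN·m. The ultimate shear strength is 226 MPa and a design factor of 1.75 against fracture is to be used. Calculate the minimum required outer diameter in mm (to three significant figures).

d_o = 73.4 mm

τ_allow = 226/1.75 = 129.1 MPa.
For a hollow shaft τ = 16T/[πd_o³(1−k⁴)] with k = 0.76, so 1−k⁴ = 0.6664.
d_o³ = 16T/[π τ_allow (1−k⁴)] = 16×6670000/(π×129.1×0.6664) = 394700 mm³.
d_o = 73.36 mm.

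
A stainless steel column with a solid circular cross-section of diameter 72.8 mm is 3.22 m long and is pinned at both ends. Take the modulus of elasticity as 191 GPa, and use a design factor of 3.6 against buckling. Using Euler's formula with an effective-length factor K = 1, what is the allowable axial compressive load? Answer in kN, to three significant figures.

P_allow = 69.6 kN

I = πd⁴/64 = π×72.8⁴/64 = 1.379×10^6 mm⁴.
Effective length L_e = KL = 1×3.22 m = 3220 mm.
Euler critical load P_cr = π²EI/L_e² = π²×191000×1.379×10^6/3220² = 250700 N.
P_allow = P_cr/n = 250700/3.6 = 69630 N.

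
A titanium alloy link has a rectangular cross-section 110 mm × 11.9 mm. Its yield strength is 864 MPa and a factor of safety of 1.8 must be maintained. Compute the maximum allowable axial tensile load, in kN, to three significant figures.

F_allow = 628 kN

σ_allow = 864/1.8 = 480.0 MPa.
A = 110×11.9 = 1309 mm².
F_allow = σ_allow × A = 480.0×1309 = 628300 N.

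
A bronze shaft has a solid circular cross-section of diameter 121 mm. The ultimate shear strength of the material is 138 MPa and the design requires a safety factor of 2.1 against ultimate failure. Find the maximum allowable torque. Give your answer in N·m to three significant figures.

τ_allow = 138/2.1 = 65.71 MPa.
For a solid shaft T_allow = τ_allow·πd³/16; πd³/16 = π×121³/16 = 347800 mm³.
T_allow = 65.71×347800 = 2.286×10^7 N·mm = 22860 N·m.

T_allow = 22900 N·m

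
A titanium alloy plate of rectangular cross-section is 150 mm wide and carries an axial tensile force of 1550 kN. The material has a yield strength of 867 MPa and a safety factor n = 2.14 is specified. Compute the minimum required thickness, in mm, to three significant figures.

t = 25.5 mm

σ_allow = 867/2.14 = 405.1 MPa.
Required area A = F/σ_allow = 1550000/405.1 = 3826 mm².
t = A/w = 3826/150 = 25.51 mm.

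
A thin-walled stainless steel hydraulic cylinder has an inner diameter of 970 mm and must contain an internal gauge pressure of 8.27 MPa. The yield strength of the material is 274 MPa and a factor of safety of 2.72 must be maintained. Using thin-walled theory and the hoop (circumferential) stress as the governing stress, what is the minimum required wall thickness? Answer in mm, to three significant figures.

σ_allow = 274/2.72 = 100.7 MPa.
Hoop stress σ_h = pD/(2t), so t = pD/(2σ_allow) = 8.27×970/(2×100.7) = 39.82 mm.

t = 39.8 mm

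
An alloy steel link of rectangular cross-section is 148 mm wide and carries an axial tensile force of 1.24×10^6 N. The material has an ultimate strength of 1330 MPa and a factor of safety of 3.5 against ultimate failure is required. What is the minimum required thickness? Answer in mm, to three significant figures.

t = 22.0 mm

σ_allow = 1330/3.5 = 380.0 MPa.
Required area A = F/σ_allow = 1240000/380.0 = 3263 mm².
t = A/w = 3263/148 = 22.05 mm.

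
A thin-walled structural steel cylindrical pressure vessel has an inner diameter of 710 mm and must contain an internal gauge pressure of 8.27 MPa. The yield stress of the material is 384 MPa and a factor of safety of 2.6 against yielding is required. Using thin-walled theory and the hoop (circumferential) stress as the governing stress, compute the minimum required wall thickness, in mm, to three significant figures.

t = 19.9 mm

σ_allow = 384/2.6 = 147.7 MPa.
Hoop stress σ_h = pD/(2t), so t = pD/(2σ_allow) = 8.27×710/(2×147.7) = 19.88 mm.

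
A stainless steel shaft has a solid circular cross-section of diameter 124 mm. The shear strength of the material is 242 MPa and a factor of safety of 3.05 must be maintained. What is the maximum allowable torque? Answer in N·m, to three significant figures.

T_allow = 29700 N·m

τ_allow = 242/3.05 = 79.34 MPa.
For a solid shaft T_allow = τ_allow·πd³/16; πd³/16 = π×124³/16 = 374400 mm³.
T_allow = 79.34×374400 = 2.970×10^7 N·mm = 29700 N·m.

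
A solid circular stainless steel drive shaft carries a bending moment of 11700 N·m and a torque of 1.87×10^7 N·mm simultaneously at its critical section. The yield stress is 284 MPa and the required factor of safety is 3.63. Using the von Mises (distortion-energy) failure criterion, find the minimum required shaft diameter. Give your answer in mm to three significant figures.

σ_allow = σ_y/n = 284/3.63 = 78.24 MPa.
For a solid shaft σ_b = 32M/(πd³) and τ = 16T/(πd³), so the von Mises stress is σ' = (16/πd³)·√(4M²+3T²).
√(4M²+3T²) = √(4×(1.170×10^7)² + 3×(1.870×10^7)²) = 3.996×10^7 N·mm.
d³ = 16×3.996×10^7/(π×78.24) = 2.601×10^6 mm³.
d = 137.5 mm.

d = 138 mm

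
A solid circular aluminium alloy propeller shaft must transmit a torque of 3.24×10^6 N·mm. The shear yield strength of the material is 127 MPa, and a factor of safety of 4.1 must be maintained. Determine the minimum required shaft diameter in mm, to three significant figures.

Allowable shear stress τ_allow = 127/4.1 = 30.98 MPa.
For a solid shaft τ = 16T/(πd³), so d³ = 16T/(π τ_allow) = 16×3240000/(π×30.98) = 532700 mm³.
d = (532700)^(1/3) = 81.06 mm.

d = 81.1 mm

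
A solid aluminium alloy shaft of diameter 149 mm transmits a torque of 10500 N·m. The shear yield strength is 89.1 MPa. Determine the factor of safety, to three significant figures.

n = 5.51

τ = 16T/(πd³) = 16×1.0500×10^7/(π×149³) = 16.17 MPa.
n = τ_limit/τ = 89.1/16.17 = 5.512.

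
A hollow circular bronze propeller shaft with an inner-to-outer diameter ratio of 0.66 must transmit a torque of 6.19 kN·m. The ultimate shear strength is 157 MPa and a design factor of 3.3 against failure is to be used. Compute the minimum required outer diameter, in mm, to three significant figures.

τ_allow = 157/3.3 = 47.58 MPa.
For a hollow shaft τ = 16T/[πd_o³(1−k⁴)] with k = 0.66, so 1−k⁴ = 0.8103.
d_o³ = 16T/[π τ_allow (1−k⁴)] = 16×6190000/(π×47.58×0.8103) = 817800 mm³.
d_o = 93.52 mm.

d_o = 93.5 mm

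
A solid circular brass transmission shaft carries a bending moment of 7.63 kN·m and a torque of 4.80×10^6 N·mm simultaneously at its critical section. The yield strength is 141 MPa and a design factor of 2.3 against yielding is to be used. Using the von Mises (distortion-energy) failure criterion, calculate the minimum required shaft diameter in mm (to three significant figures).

σ_allow = σ_y/n = 141/2.3 = 61.30 MPa.
For a solid shaft σ_b = 32M/(πd³) and τ = 16T/(πd³), so the von Mises stress is σ' = (16/πd³)·√(4M²+3T²).
√(4M²+3T²) = √(4×(7.630×10^6)² + 3×(4.800×10^6)²) = 1.738×10^7 N·mm.
d³ = 16×1.738×10^7/(π×61.30) = 1.444×10^6 mm³.
d = 113.0 mm.

d = 113 mm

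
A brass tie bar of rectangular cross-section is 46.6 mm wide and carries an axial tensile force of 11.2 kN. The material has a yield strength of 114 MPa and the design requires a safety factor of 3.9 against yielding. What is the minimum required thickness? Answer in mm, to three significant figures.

σ_allow = 114/3.9 = 29.23 MPa.
Required area A = F/σ_allow = 11200/29.23 = 383.2 mm².
t = A/w = 383.2/46.6 = 8.222 mm.

t = 8.22 mm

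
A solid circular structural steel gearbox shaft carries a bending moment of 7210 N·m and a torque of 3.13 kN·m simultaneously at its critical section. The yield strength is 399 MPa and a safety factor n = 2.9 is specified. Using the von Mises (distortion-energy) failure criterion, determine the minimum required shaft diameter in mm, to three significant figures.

d = 82.9 mm

σ_allow = σ_y/n = 399/2.9 = 137.6 MPa.
For a solid shaft σ_b = 32M/(πd³) and τ = 16T/(πd³), so the von Mises stress is σ' = (16/πd³)·√(4M²+3T²).
√(4M²+3T²) = √(4×(7.210×10^6)² + 3×(3.130×10^6)²) = 1.541×10^7 N·mm.
d³ = 16×1.541×10^7/(π×137.6) = 570300 mm³.
d = 82.93 mm.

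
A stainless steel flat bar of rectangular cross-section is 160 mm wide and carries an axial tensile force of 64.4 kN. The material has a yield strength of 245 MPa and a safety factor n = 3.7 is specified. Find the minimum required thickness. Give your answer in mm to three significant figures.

t = 6.08 mm

σ_allow = 245/3.7 = 66.22 MPa.
Required area A = F/σ_allow = 64400/66.22 = 972.6 mm².
t = A/w = 972.6/160 = 6.079 mm.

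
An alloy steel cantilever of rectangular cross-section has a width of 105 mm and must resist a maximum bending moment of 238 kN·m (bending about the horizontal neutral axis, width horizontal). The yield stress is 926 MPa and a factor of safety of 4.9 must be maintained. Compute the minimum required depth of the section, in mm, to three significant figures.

h = 268 mm

σ_allow = 926/4.9 = 189.0 MPa.
For a rectangular section σ = 6M/(bh²), so h² = 6M/(b σ_allow) = 6×2.3800×10^8/(105×189.0) = 71970 mm².
h = 268.3 mm.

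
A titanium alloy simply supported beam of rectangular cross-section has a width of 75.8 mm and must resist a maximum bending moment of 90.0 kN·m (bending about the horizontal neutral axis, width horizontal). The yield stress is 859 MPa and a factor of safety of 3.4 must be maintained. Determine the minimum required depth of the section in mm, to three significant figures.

h = 168 mm

σ_allow = 859/3.4 = 252.6 MPa.
For a rectangular section σ = 6M/(bh²), so h² = 6M/(b σ_allow) = 6×9.0000×10^7/(75.8×252.6) = 28200 mm².
h = 167.9 mm.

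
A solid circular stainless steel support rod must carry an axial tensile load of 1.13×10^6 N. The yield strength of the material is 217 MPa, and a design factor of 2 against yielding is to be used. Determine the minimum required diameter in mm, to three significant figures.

Allowable stress σ_allow = 217/2 = 108.5 MPa.
Required area A = F/σ_allow = 1130000/108.5 = 10410 mm².
A = πd²/4 → d = √(4A/π) = 115.2 mm.

d = 115 mm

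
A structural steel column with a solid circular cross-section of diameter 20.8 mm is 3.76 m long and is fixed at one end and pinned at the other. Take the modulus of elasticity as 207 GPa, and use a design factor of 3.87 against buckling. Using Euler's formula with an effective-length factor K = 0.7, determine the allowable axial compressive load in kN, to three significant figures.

I = πd⁴/64 = π×20.8⁴/64 = 9188 mm⁴.
Effective length L_e = KL = 0.7×3.76 m = 2632 mm.
Euler critical load P_cr = π²EI/L_e² = π²×207000×9188/2632² = 2710 N.
P_allow = P_cr/n = 2710/3.87 = 700.2 N.

P_allow = 0.700 kN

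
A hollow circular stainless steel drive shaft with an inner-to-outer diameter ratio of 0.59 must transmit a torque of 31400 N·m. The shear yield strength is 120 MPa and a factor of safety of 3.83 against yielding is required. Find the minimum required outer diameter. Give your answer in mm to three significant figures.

τ_allow = 120/3.83 = 31.33 MPa.
For a hollow shaft τ = 16T/[πd_o³(1−k⁴)] with k = 0.59, so 1−k⁴ = 0.8788.
d_o³ = 16T/[π τ_allow (1−k⁴)] = 16×3.1400×10^7/(π×31.33×0.8788) = 5.808×10^6 mm³.
d_o = 179.8 mm.

d_o = 180 mm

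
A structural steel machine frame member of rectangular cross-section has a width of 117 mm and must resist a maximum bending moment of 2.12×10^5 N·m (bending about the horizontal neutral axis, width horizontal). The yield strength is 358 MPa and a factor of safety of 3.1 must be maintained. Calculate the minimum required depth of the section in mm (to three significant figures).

h = 307 mm

σ_allow = 358/3.1 = 115.5 MPa.
For a rectangular section σ = 6M/(bh²), so h² = 6M/(b σ_allow) = 6×2.1200×10^8/(117×115.5) = 94140 mm².
h = 306.8 mm.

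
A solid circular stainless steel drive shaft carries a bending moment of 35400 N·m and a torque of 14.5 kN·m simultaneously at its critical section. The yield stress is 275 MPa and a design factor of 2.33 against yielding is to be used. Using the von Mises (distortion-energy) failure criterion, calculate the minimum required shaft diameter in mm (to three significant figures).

σ_allow = σ_y/n = 275/2.33 = 118.0 MPa.
For a solid shaft σ_b = 32M/(πd³) and τ = 16T/(πd³), so the von Mises stress is σ' = (16/πd³)·√(4M²+3T²).
√(4M²+3T²) = √(4×(3.540×10^7)² + 3×(1.450×10^7)²) = 7.512×10^7 N·mm.
d³ = 16×7.512×10^7/(π×118.0) = 3.242×10^6 mm³.
d = 148.0 mm.

d = 148 mm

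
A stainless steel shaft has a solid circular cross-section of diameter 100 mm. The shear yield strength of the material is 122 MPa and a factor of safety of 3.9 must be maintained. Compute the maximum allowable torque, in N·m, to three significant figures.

T_allow = 6140 N·m

τ_allow = 122/3.9 = 31.28 MPa.
For a solid shaft T_allow = τ_allow·πd³/16; πd³/16 = π×100³/16 = 196300 mm³.
T_allow = 31.28×196300 = 6.142×10^6 N·mm = 6142 N·m.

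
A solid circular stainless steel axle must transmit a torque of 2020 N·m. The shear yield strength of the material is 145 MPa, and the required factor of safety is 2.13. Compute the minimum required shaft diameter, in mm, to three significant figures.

Allowable shear stress τ_allow = 145/2.13 = 68.08 MPa.
For a solid shaft τ = 16T/(πd³), so d³ = 16T/(π τ_allow) = 16×2020000/(π×68.08) = 151100 mm³.
d = (151100)^(1/3) = 53.27 mm.

d = 53.3 mm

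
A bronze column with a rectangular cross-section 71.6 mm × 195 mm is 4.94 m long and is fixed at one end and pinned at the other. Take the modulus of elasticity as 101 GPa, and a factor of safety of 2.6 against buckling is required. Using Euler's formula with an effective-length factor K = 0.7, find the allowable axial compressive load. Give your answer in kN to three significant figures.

P_allow = 191 kN

Buckling occurs about the weak axis: I_min = h·b³/12 = 195×71.6³/12 = 5.965×10^6 mm⁴ (b = 71.6 mm is the smaller dimension).
Effective length L_e = KL = 0.7×4.94 m = 3458 mm.
Euler critical load P_cr = π²EI/L_e² = π²×101000×5.965×10^6/3458² = 497200 N.
P_allow = P_cr/n = 497200/2.6 = 191200 N.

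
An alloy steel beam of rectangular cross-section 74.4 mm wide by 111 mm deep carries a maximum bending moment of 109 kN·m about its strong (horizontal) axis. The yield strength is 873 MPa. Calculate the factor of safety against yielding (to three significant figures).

n = 1.22

Section modulus S = bh²/6 = 74.4×111²/6 = 152800 mm³.
σ = M/S = 1.0900×10^8/152800 = 713.4 MPa.
n = 873/713.4 = 1.224.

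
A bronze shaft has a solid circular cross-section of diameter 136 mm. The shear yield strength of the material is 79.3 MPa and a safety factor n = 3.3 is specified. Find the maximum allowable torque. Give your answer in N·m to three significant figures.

τ_allow = 79.3/3.3 = 24.03 MPa.
For a solid shaft T_allow = τ_allow·πd³/16; πd³/16 = π×136³/16 = 493900 mm³.
T_allow = 24.03×493900 = 1.187×10^7 N·mm = 11870 N·m.

T_allow = 11900 N·m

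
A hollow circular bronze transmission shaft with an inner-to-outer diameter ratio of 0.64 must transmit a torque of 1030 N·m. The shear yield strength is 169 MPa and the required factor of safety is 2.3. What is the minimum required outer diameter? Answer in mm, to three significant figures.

d_o = 44.1 mm

τ_allow = 169/2.3 = 73.48 MPa.
For a hollow shaft τ = 16T/[πd_o³(1−k⁴)] with k = 0.64, so 1−k⁴ = 0.8322.
d_o³ = 16T/[π τ_allow (1−k⁴)] = 16×1030000/(π×73.48×0.8322) = 85780 mm³.
d_o = 44.10 mm.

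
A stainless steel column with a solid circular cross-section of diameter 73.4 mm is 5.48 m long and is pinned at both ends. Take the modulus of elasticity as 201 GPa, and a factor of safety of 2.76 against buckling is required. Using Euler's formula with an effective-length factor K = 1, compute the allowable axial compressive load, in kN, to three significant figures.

P_allow = 34.1 kN

I = πd⁴/64 = π×73.4⁴/64 = 1.425×10^6 mm⁴.
Effective length L_e = KL = 1×5.48 m = 5480 mm.
Euler critical load P_cr = π²EI/L_e² = π²×201000×1.425×10^6/5480² = 94120 N.
P_allow = P_cr/n = 94120/2.76 = 34100 N.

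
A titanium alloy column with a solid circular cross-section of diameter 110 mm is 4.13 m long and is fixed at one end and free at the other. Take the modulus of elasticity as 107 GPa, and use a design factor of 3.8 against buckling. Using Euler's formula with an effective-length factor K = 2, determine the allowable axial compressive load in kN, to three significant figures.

P_allow = 29.3 kN

I = πd⁴/64 = π×110⁴/64 = 7.187×10^6 mm⁴.
Effective length L_e = KL = 2×4.13 m = 8260 mm.
Euler critical load P_cr = π²EI/L_e² = π²×107000×7.187×10^6/8260² = 111200 N.
P_allow = P_cr/n = 111200/3.8 = 29270 N.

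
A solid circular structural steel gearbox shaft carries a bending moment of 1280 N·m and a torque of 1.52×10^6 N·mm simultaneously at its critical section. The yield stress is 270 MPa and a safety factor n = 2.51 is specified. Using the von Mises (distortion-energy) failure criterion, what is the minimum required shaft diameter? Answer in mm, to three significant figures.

d = 55.8 mm

σ_allow = σ_y/n = 270/2.51 = 107.6 MPa.
For a solid shaft σ_b = 32M/(πd³) and τ = 16T/(πd³), so the von Mises stress is σ' = (16/πd³)·√(4M²+3T²).
√(4M²+3T²) = √(4×(1.280×10^6)² + 3×(1.520×10^6)²) = 3.672×10^6 N·mm.
d³ = 16×3.672×10^6/(π×107.6) = 173900 mm³.
d = 55.81 mm.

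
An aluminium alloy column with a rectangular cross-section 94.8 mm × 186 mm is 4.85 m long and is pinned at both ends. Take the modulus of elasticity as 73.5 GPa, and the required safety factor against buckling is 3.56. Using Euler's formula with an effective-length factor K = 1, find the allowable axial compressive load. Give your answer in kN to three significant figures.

Buckling occurs about the weak axis: I_min = h·b³/12 = 186×94.8³/12 = 1.321×10^7 mm⁴ (b = 94.8 mm is the smaller dimension).
Effective length L_e = KL = 1×4.85 m = 4850 mm.
Euler critical load P_cr = π²EI/L_e² = π²×73500×1.321×10^7/4850² = 407200 N.
P_allow = P_cr/n = 407200/3.56 = 114400 N.

P_allow = 114 kN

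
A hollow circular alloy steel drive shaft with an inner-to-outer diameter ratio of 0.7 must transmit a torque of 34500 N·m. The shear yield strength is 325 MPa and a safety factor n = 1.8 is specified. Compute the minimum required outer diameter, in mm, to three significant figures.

d_o = 109 mm

τ_allow = 325/1.8 = 180.6 MPa.
For a hollow shaft τ = 16T/[πd_o³(1−k⁴)] with k = 0.7, so 1−k⁴ = 0.7599.
d_o³ = 16T/[π τ_allow (1−k⁴)] = 16×3.4500×10^7/(π×180.6×0.7599) = 1.281×10^6 mm³.
d_o = 108.6 mm.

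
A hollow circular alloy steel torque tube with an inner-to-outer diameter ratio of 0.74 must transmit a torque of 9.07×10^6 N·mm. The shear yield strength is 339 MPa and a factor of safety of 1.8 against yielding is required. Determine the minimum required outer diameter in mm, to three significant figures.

d_o = 70.5 mm

τ_allow = 339/1.8 = 188.3 MPa.
For a hollow shaft τ = 16T/[πd_o³(1−k⁴)] with k = 0.74, so 1−k⁴ = 0.7001.
d_o³ = 16T/[π τ_allow (1−k⁴)] = 16×9070000/(π×188.3×0.7001) = 350300 mm³.
d_o = 70.49 mm.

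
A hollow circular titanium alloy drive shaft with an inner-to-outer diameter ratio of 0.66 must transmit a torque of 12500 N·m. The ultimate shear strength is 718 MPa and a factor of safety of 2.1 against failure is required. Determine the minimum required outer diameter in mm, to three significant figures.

τ_allow = 718/2.1 = 341.9 MPa.
For a hollow shaft τ = 16T/[πd_o³(1−k⁴)] with k = 0.66, so 1−k⁴ = 0.8103.
d_o³ = 16T/[π τ_allow (1−k⁴)] = 16×1.2500×10^7/(π×341.9×0.8103) = 229800 mm³.
d_o = 61.25 mm.

d_o = 61.3 mm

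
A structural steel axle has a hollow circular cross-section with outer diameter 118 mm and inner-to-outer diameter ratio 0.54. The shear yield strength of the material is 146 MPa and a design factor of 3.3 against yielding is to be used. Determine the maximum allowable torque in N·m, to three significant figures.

T_allow = 13100 N·m

τ_allow = 146/3.3 = 44.24 MPa.
For a hollow shaft T_allow = τ_allow·πd_o³(1−k⁴)/16 with 1−k⁴ = 0.9150, so πd_o³(1−k⁴)/16 = 295200 mm³.
T_allow = 44.24×295200 = 1.306×10^7 N·mm = 13060 N·m.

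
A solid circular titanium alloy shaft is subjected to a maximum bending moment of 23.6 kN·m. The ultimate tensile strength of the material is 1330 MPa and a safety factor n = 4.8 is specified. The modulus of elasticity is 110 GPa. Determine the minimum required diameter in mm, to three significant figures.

d = 95.4 mm

σ_allow = 1330/4.8 = 277.1 MPa.
For a solid circular section σ = 32M/(πd³), so d³ = 32M/(π σ_allow) = 32×2.3600×10^7/(π×277.1) = 867600 mm³.
d = 95.37 mm.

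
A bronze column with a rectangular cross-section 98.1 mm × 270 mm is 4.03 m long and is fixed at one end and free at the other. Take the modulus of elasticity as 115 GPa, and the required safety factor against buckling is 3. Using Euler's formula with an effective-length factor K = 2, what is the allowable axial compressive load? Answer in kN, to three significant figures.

Buckling occurs about the weak axis: I_min = h·b³/12 = 270×98.1³/12 = 2.124×10^7 mm⁴ (b = 98.1 mm is the smaller dimension).
Effective length L_e = KL = 2×4.03 m = 8060 mm.
Euler critical load P_cr = π²EI/L_e² = π²×115000×2.124×10^7/8060² = 371100 N.
P_allow = P_cr/n = 371100/3 = 123700 N.

P_allow = 124 kN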